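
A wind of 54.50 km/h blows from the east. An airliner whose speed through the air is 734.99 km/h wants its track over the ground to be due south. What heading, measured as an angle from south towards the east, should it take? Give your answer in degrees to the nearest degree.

4°

The wind pushes perpendicular to the desired track; the heading must have a component into the wind equal to 54.50 km/h: 734.99 sin θ = 54.50.
sin θ = 0.0742, so θ = 4.252°.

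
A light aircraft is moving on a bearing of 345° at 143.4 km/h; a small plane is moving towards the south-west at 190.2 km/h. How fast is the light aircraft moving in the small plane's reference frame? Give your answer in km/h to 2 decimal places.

Taking east as x and north as y: light aircraft velocity = (-37.115, 138.514) km/h; small plane velocity = (-134.492, -134.492) km/h.
Velocity of light aircraft relative to small plane = (-37.115, 138.514) − (-134.492, -134.492) = (97.377, 273.005) km/h.
Magnitude = |(97.377, 273.005)| = 289.852 km/h.

289.85 km/h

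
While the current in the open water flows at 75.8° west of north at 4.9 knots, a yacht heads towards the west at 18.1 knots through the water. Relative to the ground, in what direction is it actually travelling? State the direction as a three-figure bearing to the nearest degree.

Taking east as x and north as y: velocity relative to the water = (-18.100, 0.000) knots; the water relative to ground = (-4.750, 1.202) knots.
Velocity relative to ground = (-18.100, 0.000) + (-4.750, 1.202) = (-22.850, 1.202) knots.
Bearing = atan2(-22.85, 1.20) = 273.01° clockwise from north.

273°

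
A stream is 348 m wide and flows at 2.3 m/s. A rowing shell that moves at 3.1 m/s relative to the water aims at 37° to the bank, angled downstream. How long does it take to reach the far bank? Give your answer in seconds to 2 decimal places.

The component of the rowing shell's velocity perpendicular to the bank is 3.1 × sin 37° = 1.866 m/s.
The current is parallel to the bank, so it does not affect the crossing time.
Time = 348 / 1.866 = 186.533 s.

186.53 s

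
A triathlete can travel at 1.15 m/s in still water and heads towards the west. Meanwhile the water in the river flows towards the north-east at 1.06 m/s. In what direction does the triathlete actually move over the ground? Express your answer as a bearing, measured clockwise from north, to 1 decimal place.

331.9°

Taking east as x and north as y: velocity relative to the water = (-1.150, 0.000) m/s; the water relative to ground = (0.750, 0.750) m/s.
Velocity relative to ground = (-1.150, 0.000) + (0.750, 0.750) = (-0.400, 0.750) m/s.
Bearing = atan2(-0.40, 0.75) = 331.88° clockwise from north.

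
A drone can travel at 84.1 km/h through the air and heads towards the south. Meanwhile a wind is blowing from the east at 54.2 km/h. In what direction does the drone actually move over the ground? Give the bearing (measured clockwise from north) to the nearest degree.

Taking east as x and north as y: velocity relative to the air = (0.000, -84.100) km/h; the air relative to ground = (-54.200, 0.000) km/h.
Velocity relative to ground = (0.000, -84.100) + (-54.200, 0.000) = (-54.200, -84.100) km/h.
Bearing = atan2(-54.20, -84.10) = 212.80° clockwise from north.

213°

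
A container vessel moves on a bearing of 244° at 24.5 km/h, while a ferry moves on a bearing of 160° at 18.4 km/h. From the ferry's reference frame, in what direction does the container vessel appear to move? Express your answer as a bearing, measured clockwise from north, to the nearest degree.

Taking east as x and north as y: container vessel velocity = (-22.020, -10.740) km/h; ferry velocity = (6.293, -17.290) km/h.
Velocity of container vessel relative to ferry = (-22.020, -10.740) − (6.293, -17.290) = (-28.314, 6.550) km/h.
Bearing = atan2(-28.31, 6.55) = 283.03° clockwise from north.

283°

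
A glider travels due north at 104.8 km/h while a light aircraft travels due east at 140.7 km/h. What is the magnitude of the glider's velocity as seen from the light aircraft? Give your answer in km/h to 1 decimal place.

175.4 km/h

Taking east as x and north as y: glider velocity = (0.000, 104.800) km/h; light aircraft velocity = (140.700, 0.000) km/h.
Velocity of glider relative to light aircraft = (0.000, 104.800) − (140.700, 0.000) = (-140.700, 104.800) km/h.
Magnitude = |(-140.700, 104.800)| = 175.441 km/h.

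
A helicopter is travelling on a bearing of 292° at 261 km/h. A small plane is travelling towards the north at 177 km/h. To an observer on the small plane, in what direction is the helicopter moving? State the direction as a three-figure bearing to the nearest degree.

Taking east as x and north as y: helicopter velocity = (-241.995, 97.772) km/h; small plane velocity = (0.000, 177.000) km/h.
Velocity of helicopter relative to small plane = (-241.995, 97.772) − (0.000, 177.000) = (-241.995, -79.228) km/h.
Bearing = atan2(-241.99, -79.23) = 251.87° clockwise from north.

252°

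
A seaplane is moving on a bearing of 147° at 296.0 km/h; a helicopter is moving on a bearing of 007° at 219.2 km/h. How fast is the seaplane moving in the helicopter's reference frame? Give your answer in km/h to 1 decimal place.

Taking east as x and north as y: seaplane velocity = (161.213, -248.246) km/h; helicopter velocity = (26.714, 217.566) km/h.
Velocity of seaplane relative to helicopter = (161.213, -248.246) − (26.714, 217.566) = (134.499, -465.813) km/h.
Magnitude = |(134.499, -465.813)| = 484.842 km/h.

484.8 km/h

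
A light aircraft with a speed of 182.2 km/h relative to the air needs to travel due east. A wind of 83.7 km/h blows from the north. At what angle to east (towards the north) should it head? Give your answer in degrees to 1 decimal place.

27.3°

The wind pushes perpendicular to the desired track; the heading must have a component into the wind equal to 83.7 km/h: 182.2 sin θ = 83.7.
sin θ = 0.4594, so θ = 27.347°.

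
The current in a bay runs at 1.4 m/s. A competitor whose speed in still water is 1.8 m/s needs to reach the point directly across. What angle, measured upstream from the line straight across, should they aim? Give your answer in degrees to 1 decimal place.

To cancel the current, the upstream component of the competitor's velocity must equal the flow: 1.8 sin θ = 1.4.
sin θ = 1.4 / 1.8 = 0.7778.
θ = arcsin(0.7778) = 51.058°.

51.1°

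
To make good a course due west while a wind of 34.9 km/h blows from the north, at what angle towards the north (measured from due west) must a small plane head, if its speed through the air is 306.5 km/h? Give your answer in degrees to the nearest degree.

The wind pushes perpendicular to the desired track; the heading must have a component into the wind equal to 34.9 km/h: 306.5 sin θ = 34.9.
sin θ = 0.1139, so θ = 6.538°.

7°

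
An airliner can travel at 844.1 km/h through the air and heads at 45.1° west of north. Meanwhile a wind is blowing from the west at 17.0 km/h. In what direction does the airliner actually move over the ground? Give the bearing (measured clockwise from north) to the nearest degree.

Taking east as x and north as y: velocity relative to the air = (-597.910, 595.826) km/h; the air relative to ground = (17.000, 0.000) km/h.
Velocity relative to ground = (-597.910, 595.826) + (17.000, 0.000) = (-580.910, 595.826) km/h.
Bearing = atan2(-580.91, 595.83) = 315.73° clockwise from north.

316°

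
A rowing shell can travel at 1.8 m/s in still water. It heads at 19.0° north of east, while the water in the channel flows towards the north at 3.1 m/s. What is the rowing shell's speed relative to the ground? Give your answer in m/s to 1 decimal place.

Taking east as x and north as y: velocity relative to the water = (1.702, 0.586) m/s; the water relative to ground = (0.000, 3.100) m/s.
Velocity relative to ground = (1.702, 0.586) + (0.000, 3.100) = (1.702, 3.686) m/s.
Speed = |(1.702, 3.686)| = 4.060 m/s.

4.1 m/s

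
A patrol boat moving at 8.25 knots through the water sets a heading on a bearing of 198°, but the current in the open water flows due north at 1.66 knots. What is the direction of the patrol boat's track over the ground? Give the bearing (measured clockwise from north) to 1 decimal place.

202.4°

Taking east as x and north as y: velocity relative to the water = (-2.549, -7.846) knots; the water relative to ground = (0.000, 1.660) knots.
Velocity relative to ground = (-2.549, -7.846) + (0.000, 1.660) = (-2.549, -6.186) knots.
Bearing = atan2(-2.55, -6.19) = 202.40° clockwise from north.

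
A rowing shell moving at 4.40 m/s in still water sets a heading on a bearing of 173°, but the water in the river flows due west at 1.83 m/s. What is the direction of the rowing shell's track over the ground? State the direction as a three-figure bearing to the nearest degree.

Taking east as x and north as y: velocity relative to the water = (0.536, -4.367) m/s; the water relative to ground = (-1.830, 0.000) m/s.
Velocity relative to ground = (0.536, -4.367) + (-1.830, 0.000) = (-1.294, -4.367) m/s.
Bearing = atan2(-1.29, -4.37) = 196.50° clockwise from north.

197°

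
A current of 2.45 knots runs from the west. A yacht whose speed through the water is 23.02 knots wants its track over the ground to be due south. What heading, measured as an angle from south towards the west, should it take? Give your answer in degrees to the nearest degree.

The current pushes perpendicular to the desired track; the heading must have a component into the current equal to 2.45 knots: 23.02 sin θ = 2.45.
sin θ = 0.1064, so θ = 6.110°.

6°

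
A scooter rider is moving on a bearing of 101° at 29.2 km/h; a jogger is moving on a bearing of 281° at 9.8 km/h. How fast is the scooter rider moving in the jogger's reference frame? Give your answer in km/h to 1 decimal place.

39.0 km/h

Taking east as x and north as y: scooter rider velocity = (28.664, -5.572) km/h; jogger velocity = (-9.620, 1.870) km/h.
Velocity of scooter rider relative to jogger = (28.664, -5.572) − (-9.620, 1.870) = (38.283, -7.442) km/h.
Magnitude = |(38.283, -7.442)| = 39.000 km/h.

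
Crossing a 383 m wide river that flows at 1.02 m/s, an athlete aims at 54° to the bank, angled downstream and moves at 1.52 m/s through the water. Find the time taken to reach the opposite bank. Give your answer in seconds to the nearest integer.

311 s

The component of the athlete's velocity perpendicular to the bank is 1.52 × sin 54° = 1.230 m/s.
The flow acts along the bank and has no component across it.
Time = 383 / 1.230 = 311.457 s.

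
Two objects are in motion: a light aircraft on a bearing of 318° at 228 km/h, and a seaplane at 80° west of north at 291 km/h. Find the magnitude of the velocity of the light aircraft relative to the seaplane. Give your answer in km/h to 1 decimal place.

179.2 km/h

Taking east as x and north as y: light aircraft velocity = (-152.562, 169.437) km/h; seaplane velocity = (-286.579, 50.532) km/h.
Velocity of light aircraft relative to seaplane = (-152.562, 169.437) − (-286.579, 50.532) = (134.017, 118.905) km/h.
Magnitude = |(134.017, 118.905)| = 179.162 km/h.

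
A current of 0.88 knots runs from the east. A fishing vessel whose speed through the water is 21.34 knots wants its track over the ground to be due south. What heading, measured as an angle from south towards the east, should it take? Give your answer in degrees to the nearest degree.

2°

The current pushes perpendicular to the desired track; the heading must have a component into the current equal to 0.88 knots: 21.34 sin θ = 0.88.
sin θ = 0.0412, so θ = 2.363°.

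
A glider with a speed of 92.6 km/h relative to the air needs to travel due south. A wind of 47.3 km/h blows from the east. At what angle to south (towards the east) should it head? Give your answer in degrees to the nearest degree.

The wind pushes perpendicular to the desired track; the heading must have a component into the wind equal to 47.3 km/h: 92.6 sin θ = 47.3.
sin θ = 0.5108, so θ = 30.717°.

31°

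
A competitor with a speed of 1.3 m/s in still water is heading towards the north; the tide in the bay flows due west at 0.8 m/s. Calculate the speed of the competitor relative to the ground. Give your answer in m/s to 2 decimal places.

Taking east as x and north as y: velocity relative to the water = (0.000, 1.300) m/s; the water relative to ground = (-0.800, 0.000) m/s.
Velocity relative to ground = (0.000, 1.300) + (-0.800, 0.000) = (-0.800, 1.300) m/s.
Speed = |(-0.800, 1.300)| = 1.526 m/s.

1.53 m/s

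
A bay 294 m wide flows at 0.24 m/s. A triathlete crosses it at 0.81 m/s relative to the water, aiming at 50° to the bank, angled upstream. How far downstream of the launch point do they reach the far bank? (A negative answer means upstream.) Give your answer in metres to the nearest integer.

Perpendicular speed = 0.620 m/s; crossing time = 294 / 0.620 = 473.814 s.
Net downstream speed = -0.281 m/s.
Drift = -0.281 × 473.814 = -132.980 m (upstream).

-133 m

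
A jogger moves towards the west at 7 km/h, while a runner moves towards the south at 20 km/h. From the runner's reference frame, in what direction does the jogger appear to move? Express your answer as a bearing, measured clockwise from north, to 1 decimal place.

340.7°

Taking east as x and north as y: jogger velocity = (-7.000, 0.000) km/h; runner velocity = (0.000, -20.000) km/h.
Velocity of jogger relative to runner = (-7.000, 0.000) − (0.000, -20.000) = (-7.000, 20.000) km/h.
Bearing = atan2(-7.00, 20.00) = 340.71° clockwise from north.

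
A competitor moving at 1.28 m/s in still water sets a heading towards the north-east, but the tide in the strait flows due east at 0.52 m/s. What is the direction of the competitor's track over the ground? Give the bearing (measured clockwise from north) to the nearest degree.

Taking east as x and north as y: velocity relative to the water = (0.905, 0.905) m/s; the water relative to ground = (0.520, 0.000) m/s.
Velocity relative to ground = (0.905, 0.905) + (0.520, 0.000) = (1.425, 0.905) m/s.
Bearing = atan2(1.43, 0.91) = 57.58° clockwise from north.

058°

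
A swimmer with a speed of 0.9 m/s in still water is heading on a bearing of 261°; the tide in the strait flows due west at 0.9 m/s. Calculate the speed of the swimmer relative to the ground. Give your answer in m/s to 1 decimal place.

1.8 m/s

Taking east as x and north as y: velocity relative to the water = (-0.889, -0.141) m/s; the water relative to ground = (-0.900, 0.000) m/s.
Velocity relative to ground = (-0.889, -0.141) + (-0.900, 0.000) = (-1.789, -0.141) m/s.
Speed = |(-1.789, -0.141)| = 1.794 m/s.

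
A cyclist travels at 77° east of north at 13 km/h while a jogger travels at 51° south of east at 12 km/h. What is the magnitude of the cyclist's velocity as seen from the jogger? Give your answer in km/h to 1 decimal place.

Taking east as x and north as y: cyclist velocity = (12.667, 2.924) km/h; jogger velocity = (7.552, -9.326) km/h.
Velocity of cyclist relative to jogger = (12.667, 2.924) − (7.552, -9.326) = (5.115, 12.250) km/h.
Magnitude = |(5.115, 12.250)| = 13.275 km/h.

13.3 km/h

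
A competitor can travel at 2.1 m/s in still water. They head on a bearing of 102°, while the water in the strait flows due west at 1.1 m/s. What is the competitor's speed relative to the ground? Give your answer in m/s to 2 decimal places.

Taking east as x and north as y: velocity relative to the water = (2.054, -0.437) m/s; the water relative to ground = (-1.100, 0.000) m/s.
Velocity relative to ground = (2.054, -0.437) + (-1.100, 0.000) = (0.954, -0.437) m/s.
Speed = |(0.954, -0.437)| = 1.049 m/s.

1.05 m/s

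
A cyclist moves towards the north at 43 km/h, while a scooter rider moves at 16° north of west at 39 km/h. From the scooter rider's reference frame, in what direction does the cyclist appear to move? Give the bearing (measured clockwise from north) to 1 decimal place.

049.3°

Taking east as x and north as y: cyclist velocity = (0.000, 43.000) km/h; scooter rider velocity = (-37.489, 10.750) km/h.
Velocity of cyclist relative to scooter rider = (0.000, 43.000) − (-37.489, 10.750) = (37.489, 32.250) km/h.
Bearing = atan2(37.49, 32.25) = 49.30° clockwise from north.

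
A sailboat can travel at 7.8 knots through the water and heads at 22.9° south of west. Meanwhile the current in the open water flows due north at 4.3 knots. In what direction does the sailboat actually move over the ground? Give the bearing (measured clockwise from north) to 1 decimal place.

280.0°

Taking east as x and north as y: velocity relative to the water = (-7.185, -3.035) knots; the water relative to ground = (0.000, 4.300) knots.
Velocity relative to ground = (-7.185, -3.035) + (0.000, 4.300) = (-7.185, 1.265) knots.
Bearing = atan2(-7.19, 1.26) = 279.98° clockwise from north.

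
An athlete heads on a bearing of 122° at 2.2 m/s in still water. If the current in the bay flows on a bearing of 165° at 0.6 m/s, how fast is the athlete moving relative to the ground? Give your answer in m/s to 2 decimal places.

2.67 m/s

Taking east as x and north as y: velocity relative to the water = (1.866, -1.166) m/s; the water relative to ground = (0.155, -0.580) m/s.
Velocity relative to ground = (1.866, -1.166) + (0.155, -0.580) = (2.021, -1.745) m/s.
Speed = |(2.021, -1.745)| = 2.670 m/s.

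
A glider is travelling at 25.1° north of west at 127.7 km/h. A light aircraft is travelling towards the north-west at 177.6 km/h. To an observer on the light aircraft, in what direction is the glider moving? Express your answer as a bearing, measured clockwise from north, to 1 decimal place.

Taking east as x and north as y: glider velocity = (-115.641, 54.170) km/h; light aircraft velocity = (-125.582, 125.582) km/h.
Velocity of glider relative to light aircraft = (-115.641, 54.170) − (-125.582, 125.582) = (9.941, -71.412) km/h.
Bearing = atan2(9.94, -71.41) = 172.07° clockwise from north.

172.1°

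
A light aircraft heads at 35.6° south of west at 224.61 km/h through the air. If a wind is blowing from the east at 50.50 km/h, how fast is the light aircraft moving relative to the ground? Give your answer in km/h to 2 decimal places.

267.29 km/h

Taking east as x and north as y: velocity relative to the air = (-182.631, -130.751) km/h; the air relative to ground = (-50.500, 0.000) km/h.
Velocity relative to ground = (-182.631, -130.751) + (-50.500, 0.000) = (-233.131, -130.751) km/h.
Speed = |(-233.131, -130.751)| = 267.293 km/h.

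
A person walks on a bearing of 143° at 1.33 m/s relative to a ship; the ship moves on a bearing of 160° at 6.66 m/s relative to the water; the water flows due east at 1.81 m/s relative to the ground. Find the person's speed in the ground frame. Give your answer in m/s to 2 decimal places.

In east/north components (m/s): person relative to ship = (0.800, -1.062); ship relative to water = (2.278, -6.258); water relative to ground = (1.810, 0.000).
Sum = (4.888, -7.321) m/s.
Speed = |(4.888, -7.321)| = 8.803 m/s.

8.80 m/s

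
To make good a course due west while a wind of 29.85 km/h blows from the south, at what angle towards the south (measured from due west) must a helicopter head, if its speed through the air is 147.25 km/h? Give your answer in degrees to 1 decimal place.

11.7°

The wind pushes perpendicular to the desired track; the heading must have a component into the wind equal to 29.85 km/h: 147.25 sin θ = 29.85.
sin θ = 0.2027, so θ = 11.696°.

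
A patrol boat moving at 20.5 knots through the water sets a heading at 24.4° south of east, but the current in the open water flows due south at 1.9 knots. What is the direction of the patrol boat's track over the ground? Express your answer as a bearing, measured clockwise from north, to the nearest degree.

Taking east as x and north as y: velocity relative to the water = (18.669, -8.469) knots; the water relative to ground = (0.000, -1.900) knots.
Velocity relative to ground = (18.669, -8.469) + (0.000, -1.900) = (18.669, -10.369) knots.
Bearing = atan2(18.67, -10.37) = 119.05° clockwise from north.

119°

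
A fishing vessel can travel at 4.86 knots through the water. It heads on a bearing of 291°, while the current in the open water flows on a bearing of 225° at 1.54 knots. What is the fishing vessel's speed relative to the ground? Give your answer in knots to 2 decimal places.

Taking east as x and north as y: velocity relative to the water = (-4.537, 1.742) knots; the water relative to ground = (-1.089, -1.089) knots.
Velocity relative to ground = (-4.537, 1.742) + (-1.089, -1.089) = (-5.626, 0.653) knots.
Speed = |(-5.626, 0.653)| = 5.664 knots.

5.66 knots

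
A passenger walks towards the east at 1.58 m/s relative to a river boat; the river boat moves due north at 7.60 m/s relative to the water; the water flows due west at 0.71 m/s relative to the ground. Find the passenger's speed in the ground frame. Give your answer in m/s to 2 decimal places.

In east/north components (m/s): passenger relative to river boat = (1.580, 0.000); river boat relative to water = (0.000, 7.600); water relative to ground = (-0.710, 0.000).
Sum = (0.870, 7.600) m/s.
Speed = |(0.870, 7.600)| = 7.650 m/s.

7.65 m/s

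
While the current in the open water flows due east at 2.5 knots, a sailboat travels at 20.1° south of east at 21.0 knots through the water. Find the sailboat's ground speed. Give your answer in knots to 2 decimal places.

23.36 knots

Taking east as x and north as y: velocity relative to the water = (19.721, -7.217) knots; the water relative to ground = (2.500, 0.000) knots.
Velocity relative to ground = (19.721, -7.217) + (2.500, 0.000) = (22.221, -7.217) knots.
Speed = |(22.221, -7.217)| = 23.364 knots.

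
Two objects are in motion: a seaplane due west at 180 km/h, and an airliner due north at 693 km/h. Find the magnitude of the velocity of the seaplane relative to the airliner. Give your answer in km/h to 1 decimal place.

716.0 km/h

Taking east as x and north as y: seaplane velocity = (-180.000, 0.000) km/h; airliner velocity = (0.000, 693.000) km/h.
Velocity of seaplane relative to airliner = (-180.000, 0.000) − (0.000, 693.000) = (-180.000, -693.000) km/h.
Magnitude = |(-180.000, -693.000)| = 715.995 km/h.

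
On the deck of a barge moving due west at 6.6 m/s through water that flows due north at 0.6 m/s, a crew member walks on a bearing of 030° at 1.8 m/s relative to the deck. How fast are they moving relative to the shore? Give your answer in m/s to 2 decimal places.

In east/north components (m/s): crew member relative to barge = (0.900, 1.559); barge relative to water = (-6.600, 0.000); water relative to ground = (0.000, 0.600).
Sum = (-5.700, 2.159) m/s.
Speed = |(-5.700, 2.159)| = 6.095 m/s.

6.10 m/s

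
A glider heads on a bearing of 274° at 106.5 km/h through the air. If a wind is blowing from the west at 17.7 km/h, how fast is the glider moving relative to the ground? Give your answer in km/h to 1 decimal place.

Taking east as x and north as y: velocity relative to the air = (-106.241, 7.429) km/h; the air relative to ground = (17.700, 0.000) km/h.
Velocity relative to ground = (-106.241, 7.429) + (17.700, 0.000) = (-88.541, 7.429) km/h.
Speed = |(-88.541, 7.429)| = 88.852 km/h.

88.9 km/h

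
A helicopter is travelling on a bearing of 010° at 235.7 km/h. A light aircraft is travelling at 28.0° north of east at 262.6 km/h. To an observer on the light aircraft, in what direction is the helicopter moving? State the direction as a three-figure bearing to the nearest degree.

Taking east as x and north as y: helicopter velocity = (40.929, 232.119) km/h; light aircraft velocity = (231.862, 123.283) km/h.
Velocity of helicopter relative to light aircraft = (40.929, 232.119) − (231.862, 123.283) = (-190.933, 108.836) km/h.
Bearing = atan2(-190.93, 108.84) = 299.68° clockwise from north.

300°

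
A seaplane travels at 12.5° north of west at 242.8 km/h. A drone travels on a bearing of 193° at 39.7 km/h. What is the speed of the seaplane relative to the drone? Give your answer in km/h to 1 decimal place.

Taking east as x and north as y: seaplane velocity = (-237.045, 52.552) km/h; drone velocity = (-8.931, -38.682) km/h.
Velocity of seaplane relative to drone = (-237.045, 52.552) − (-8.931, -38.682) = (-228.114, 91.234) km/h.
Magnitude = |(-228.114, 91.234)| = 245.682 km/h.

245.7 km/h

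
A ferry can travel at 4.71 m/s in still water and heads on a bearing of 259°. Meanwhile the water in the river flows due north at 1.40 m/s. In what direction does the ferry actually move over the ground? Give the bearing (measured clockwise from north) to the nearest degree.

Taking east as x and north as y: velocity relative to the water = (-4.623, -0.899) m/s; the water relative to ground = (0.000, 1.400) m/s.
Velocity relative to ground = (-4.623, -0.899) + (0.000, 1.400) = (-4.623, 0.501) m/s.
Bearing = atan2(-4.62, 0.50) = 276.19° clockwise from north.

276°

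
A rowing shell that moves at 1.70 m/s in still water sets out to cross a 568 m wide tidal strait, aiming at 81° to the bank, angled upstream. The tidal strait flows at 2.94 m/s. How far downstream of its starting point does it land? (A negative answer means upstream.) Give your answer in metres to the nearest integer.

Perpendicular speed = 1.679 m/s; crossing time = 568 / 1.679 = 338.282 s.
Net downstream speed = 2.674 m/s.
Drift = 2.674 × 338.282 = 904.588 m (downstream).

905 m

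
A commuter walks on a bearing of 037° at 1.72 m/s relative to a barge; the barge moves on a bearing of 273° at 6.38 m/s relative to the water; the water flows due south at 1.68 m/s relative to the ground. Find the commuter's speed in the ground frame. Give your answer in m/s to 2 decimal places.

In east/north components (m/s): commuter relative to barge = (1.035, 1.374); barge relative to water = (-6.371, 0.334); water relative to ground = (0.000, -1.680).
Sum = (-5.336, 0.028) m/s.
Speed = |(-5.336, 0.028)| = 5.336 m/s.

5.34 m/s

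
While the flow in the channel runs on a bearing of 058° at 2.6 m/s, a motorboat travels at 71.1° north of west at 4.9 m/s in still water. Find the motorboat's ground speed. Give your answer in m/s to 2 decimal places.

Taking east as x and north as y: velocity relative to the water = (-1.587, 4.636) m/s; the water relative to ground = (2.205, 1.378) m/s.
Velocity relative to ground = (-1.587, 4.636) + (2.205, 1.378) = (0.618, 6.014) m/s.
Speed = |(0.618, 6.014)| = 6.045 m/s.

6.05 m/s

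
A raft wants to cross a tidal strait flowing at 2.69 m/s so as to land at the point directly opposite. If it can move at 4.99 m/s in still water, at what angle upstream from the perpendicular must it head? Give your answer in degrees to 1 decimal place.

32.6°

To cancel the current, the upstream component of the raft's velocity must equal the flow: 4.99 sin θ = 2.69.
sin θ = 2.69 / 4.99 = 0.5391.
θ = arcsin(0.5391) = 32.621°.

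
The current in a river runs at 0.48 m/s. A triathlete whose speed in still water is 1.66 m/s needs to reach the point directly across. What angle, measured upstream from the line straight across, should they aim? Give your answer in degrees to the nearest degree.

17°

To cancel the current, the upstream component of the triathlete's velocity must equal the flow: 1.66 sin θ = 0.48.
sin θ = 0.48 / 1.66 = 0.2892.
θ = arcsin(0.2892) = 16.807°.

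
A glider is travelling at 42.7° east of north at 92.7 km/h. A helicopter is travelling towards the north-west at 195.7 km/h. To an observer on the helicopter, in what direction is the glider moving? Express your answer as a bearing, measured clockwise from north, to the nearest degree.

109°

Taking east as x and north as y: glider velocity = (62.865, 68.127) km/h; helicopter velocity = (-138.381, 138.381) km/h.
Velocity of glider relative to helicopter = (62.865, 68.127) − (-138.381, 138.381) = (201.246, -70.254) km/h.
Bearing = atan2(201.25, -70.25) = 109.24° clockwise from north.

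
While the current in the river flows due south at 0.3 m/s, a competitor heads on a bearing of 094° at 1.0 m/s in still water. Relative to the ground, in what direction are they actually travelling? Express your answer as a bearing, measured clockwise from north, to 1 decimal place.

110.3°

Taking east as x and north as y: velocity relative to the water = (0.998, -0.070) m/s; the water relative to ground = (0.000, -0.300) m/s.
Velocity relative to ground = (0.998, -0.070) + (0.000, -0.300) = (0.998, -0.370) m/s.
Bearing = atan2(1.00, -0.37) = 110.34° clockwise from north.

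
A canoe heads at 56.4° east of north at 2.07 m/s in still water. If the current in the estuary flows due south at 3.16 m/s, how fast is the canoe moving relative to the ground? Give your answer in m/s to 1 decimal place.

Taking east as x and north as y: velocity relative to the water = (1.724, 1.146) m/s; the water relative to ground = (0.000, -3.160) m/s.
Velocity relative to ground = (1.724, 1.146) + (0.000, -3.160) = (1.724, -2.014) m/s.
Speed = |(1.724, -2.014)| = 2.652 m/s.

2.7 m/s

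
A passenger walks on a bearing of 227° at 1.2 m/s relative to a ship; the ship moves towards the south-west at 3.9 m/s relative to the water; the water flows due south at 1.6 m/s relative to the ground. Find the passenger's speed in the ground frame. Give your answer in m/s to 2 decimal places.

6.33 m/s

In east/north components (m/s): passenger relative to ship = (-0.878, -0.818); ship relative to water = (-2.758, -2.758); water relative to ground = (0.000, -1.600).
Sum = (-3.635, -5.176) m/s.
Speed = |(-3.635, -5.176)| = 6.325 m/s.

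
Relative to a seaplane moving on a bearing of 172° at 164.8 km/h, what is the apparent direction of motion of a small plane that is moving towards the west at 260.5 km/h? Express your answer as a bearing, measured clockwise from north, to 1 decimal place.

299.9°

Taking east as x and north as y: small plane velocity = (-260.500, 0.000) km/h; seaplane velocity = (22.936, -163.196) km/h.
Velocity of small plane relative to seaplane = (-260.500, 0.000) − (22.936, -163.196) = (-283.436, 163.196) km/h.
Bearing = atan2(-283.44, 163.20) = 299.93° clockwise from north.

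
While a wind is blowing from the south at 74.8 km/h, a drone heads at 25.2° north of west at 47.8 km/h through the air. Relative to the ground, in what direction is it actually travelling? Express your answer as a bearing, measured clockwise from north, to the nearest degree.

Taking east as x and north as y: velocity relative to the air = (-43.251, 20.352) km/h; the air relative to ground = (0.000, 74.800) km/h.
Velocity relative to ground = (-43.251, 20.352) + (0.000, 74.800) = (-43.251, 95.152) km/h.
Bearing = atan2(-43.25, 95.15) = 335.56° clockwise from north.

336°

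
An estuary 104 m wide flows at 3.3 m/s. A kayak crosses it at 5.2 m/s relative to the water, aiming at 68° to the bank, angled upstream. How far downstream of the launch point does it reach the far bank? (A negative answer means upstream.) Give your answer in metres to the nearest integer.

Perpendicular speed = 4.821 m/s; crossing time = 104 / 4.821 = 21.571 s.
Net downstream speed = 1.352 m/s.
Drift = 1.352 × 21.571 = 29.165 m (downstream).

29 m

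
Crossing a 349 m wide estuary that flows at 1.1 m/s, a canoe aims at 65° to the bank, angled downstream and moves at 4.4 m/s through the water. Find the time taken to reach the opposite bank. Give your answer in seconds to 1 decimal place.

The component of the canoe's velocity perpendicular to the bank is 4.4 × sin 65° = 3.988 m/s.
Only the cross-stream component determines the crossing time; the current contributes nothing perpendicular to the bank.
Time = 349 / 3.988 = 87.518 s.

87.5 s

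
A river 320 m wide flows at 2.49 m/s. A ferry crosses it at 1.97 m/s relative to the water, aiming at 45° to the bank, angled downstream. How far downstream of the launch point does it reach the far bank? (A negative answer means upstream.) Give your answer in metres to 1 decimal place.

Perpendicular speed = 1.393 m/s; crossing time = 320 / 1.393 = 229.720 s.
Net downstream speed = 3.883 m/s.
Drift = 3.883 × 229.720 = 892.003 m (downstream).

892.0 m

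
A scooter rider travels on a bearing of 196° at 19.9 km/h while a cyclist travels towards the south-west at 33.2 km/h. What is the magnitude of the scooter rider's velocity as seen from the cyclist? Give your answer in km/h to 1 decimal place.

18.5 km/h

Taking east as x and north as y: scooter rider velocity = (-5.485, -19.129) km/h; cyclist velocity = (-23.476, -23.476) km/h.
Velocity of scooter rider relative to cyclist = (-5.485, -19.129) − (-23.476, -23.476) = (17.991, 4.347) km/h.
Magnitude = |(17.991, 4.347)| = 18.508 km/h.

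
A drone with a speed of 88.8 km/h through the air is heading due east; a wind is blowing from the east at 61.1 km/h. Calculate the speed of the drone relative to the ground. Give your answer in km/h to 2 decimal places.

Taking east as x and north as y: velocity relative to the air = (88.800, 0.000) km/h; the air relative to ground = (-61.100, 0.000) km/h.
Velocity relative to ground = (88.800, 0.000) + (-61.100, 0.000) = (27.700, 0.000) km/h.
Speed = |(27.700, 0.000)| = 27.700 km/h.

27.70 km/h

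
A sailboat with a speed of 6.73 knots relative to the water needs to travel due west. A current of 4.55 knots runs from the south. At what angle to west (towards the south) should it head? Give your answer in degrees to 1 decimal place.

The current pushes perpendicular to the desired track; the heading must have a component into the current equal to 4.55 knots: 6.73 sin θ = 4.55.
sin θ = 0.6761, so θ = 42.538°.

42.5°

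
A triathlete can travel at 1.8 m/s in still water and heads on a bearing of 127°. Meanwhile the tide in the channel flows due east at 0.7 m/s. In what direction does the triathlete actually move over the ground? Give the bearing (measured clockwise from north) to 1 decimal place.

Taking east as x and north as y: velocity relative to the water = (1.438, -1.083) m/s; the water relative to ground = (0.700, 0.000) m/s.
Velocity relative to ground = (1.438, -1.083) + (0.700, 0.000) = (2.138, -1.083) m/s.
Bearing = atan2(2.14, -1.08) = 116.88° clockwise from north.

116.9°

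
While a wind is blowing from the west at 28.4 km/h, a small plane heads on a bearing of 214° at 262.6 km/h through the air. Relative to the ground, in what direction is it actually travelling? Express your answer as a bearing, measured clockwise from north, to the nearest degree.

209°

Taking east as x and north as y: velocity relative to the air = (-146.844, -217.705) km/h; the air relative to ground = (28.400, 0.000) km/h.
Velocity relative to ground = (-146.844, -217.705) + (28.400, 0.000) = (-118.444, -217.705) km/h.
Bearing = atan2(-118.44, -217.71) = 208.55° clockwise from north.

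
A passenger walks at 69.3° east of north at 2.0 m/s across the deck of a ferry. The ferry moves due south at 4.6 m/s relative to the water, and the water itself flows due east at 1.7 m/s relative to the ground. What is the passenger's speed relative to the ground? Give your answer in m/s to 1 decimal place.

5.3 m/s

In east/north components (m/s): passenger relative to ferry = (1.871, 0.707); ferry relative to water = (0.000, -4.600); water relative to ground = (1.700, 0.000).
Sum = (3.571, -3.893) m/s.
Speed = |(3.571, -3.893)| = 5.283 m/s.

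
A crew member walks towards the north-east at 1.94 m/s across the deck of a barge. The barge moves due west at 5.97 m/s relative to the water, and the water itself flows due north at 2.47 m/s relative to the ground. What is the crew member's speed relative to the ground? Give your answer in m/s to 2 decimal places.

In east/north components (m/s): crew member relative to barge = (1.372, 1.372); barge relative to water = (-5.970, 0.000); water relative to ground = (0.000, 2.470).
Sum = (-4.598, 3.842) m/s.
Speed = |(-4.598, 3.842)| = 5.992 m/s.

5.99 m/s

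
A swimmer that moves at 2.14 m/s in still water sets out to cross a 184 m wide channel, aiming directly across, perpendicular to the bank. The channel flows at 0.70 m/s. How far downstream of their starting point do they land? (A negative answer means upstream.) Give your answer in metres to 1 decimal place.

Perpendicular speed = 2.140 m/s; crossing time = 184 / 2.140 = 85.981 s.
Net downstream speed = 0.700 m/s.
Drift = 0.700 × 85.981 = 60.187 m (downstream).

60.2 m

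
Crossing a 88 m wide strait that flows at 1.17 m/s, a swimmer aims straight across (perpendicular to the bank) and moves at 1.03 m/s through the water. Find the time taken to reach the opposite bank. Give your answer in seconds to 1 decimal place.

85.4 s

The component of the swimmer's velocity perpendicular to the bank is 1.03 m/s.
The flow acts along the bank and has no component across it.
Time = 88 / 1.030 = 85.437 s.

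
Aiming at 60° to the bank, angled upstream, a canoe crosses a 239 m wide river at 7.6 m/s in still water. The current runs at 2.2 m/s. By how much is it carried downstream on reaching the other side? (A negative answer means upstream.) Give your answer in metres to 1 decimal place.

Perpendicular speed = 6.582 m/s; crossing time = 239 / 6.582 = 36.312 s.
Net downstream speed = -1.600 m/s.
Drift = -1.600 × 36.312 = -58.100 m (upstream).

-58.1 m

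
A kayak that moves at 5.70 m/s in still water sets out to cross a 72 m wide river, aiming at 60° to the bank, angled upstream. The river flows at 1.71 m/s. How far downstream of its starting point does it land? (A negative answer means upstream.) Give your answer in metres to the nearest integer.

-17 m

Perpendicular speed = 4.936 m/s; crossing time = 72 / 4.936 = 14.586 s.
Net downstream speed = -1.140 m/s.
Drift = -1.140 × 14.586 = -16.628 m (upstream).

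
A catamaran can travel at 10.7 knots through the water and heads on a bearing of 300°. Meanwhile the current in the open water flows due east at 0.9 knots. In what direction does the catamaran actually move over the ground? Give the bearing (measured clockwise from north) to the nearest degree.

303°

Taking east as x and north as y: velocity relative to the water = (-9.266, 5.350) knots; the water relative to ground = (0.900, 0.000) knots.
Velocity relative to ground = (-9.266, 5.350) + (0.900, 0.000) = (-8.366, 5.350) knots.
Bearing = atan2(-8.37, 5.35) = 302.60° clockwise from north.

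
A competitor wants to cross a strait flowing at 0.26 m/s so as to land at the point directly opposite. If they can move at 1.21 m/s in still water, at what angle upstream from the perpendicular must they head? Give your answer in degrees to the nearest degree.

12°

To cancel the current, the upstream component of the competitor's velocity must equal the flow: 1.21 sin θ = 0.26.
sin θ = 0.26 / 1.21 = 0.2149.
θ = arcsin(0.2149) = 12.408°.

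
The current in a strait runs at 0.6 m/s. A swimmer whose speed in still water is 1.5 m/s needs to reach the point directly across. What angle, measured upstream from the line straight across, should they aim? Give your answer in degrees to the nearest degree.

To cancel the current, the upstream component of the swimmer's velocity must equal the flow: 1.5 sin θ = 0.6.
sin θ = 0.6 / 1.5 = 0.4000.
θ = arcsin(0.4000) = 23.578°.

24°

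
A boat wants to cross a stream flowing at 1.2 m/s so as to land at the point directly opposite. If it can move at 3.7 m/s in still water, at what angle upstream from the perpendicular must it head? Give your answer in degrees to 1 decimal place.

18.9°

To cancel the current, the upstream component of the boat's velocity must equal the flow: 3.7 sin θ = 1.2.
sin θ = 1.2 / 3.7 = 0.3243.
θ = arcsin(0.3243) = 18.925°.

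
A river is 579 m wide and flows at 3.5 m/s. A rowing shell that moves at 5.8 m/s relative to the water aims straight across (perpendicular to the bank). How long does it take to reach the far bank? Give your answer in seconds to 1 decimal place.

The component of the rowing shell's velocity perpendicular to the bank is 5.8 m/s.
The flow acts along the bank and has no component across it.
Time = 579 / 5.800 = 99.828 s.

99.8 s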